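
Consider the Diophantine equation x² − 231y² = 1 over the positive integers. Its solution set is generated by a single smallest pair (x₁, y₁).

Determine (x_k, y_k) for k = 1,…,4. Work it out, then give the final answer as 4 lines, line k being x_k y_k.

76 5
11551 760
1755676 115515
266851201 17557520

[15; 5,30] for √231; ℓ=2 ⇒ convergent index 1
step 0: (15, 1)  from 15·(1,0) + (0,1)
step 1: (76, 5)  from 5·(15,1) + (1,0)
→ (76, 5).  Check: 76²=5776, 231·5²=5775, difference 1.
k=2:  x_2 = 76·76+231·5·5 = 11551,  y_2 = 76·5+5·76 = 760
k=3:  x_3 = 76·11551+231·5·760 = 1755676,  y_3 = 76·760+5·11551 = 115515
k=4:  x_4 = 76·1755676+231·5·115515 = 266851201,  y_4 = 76·115515+5·1755676 = 17557520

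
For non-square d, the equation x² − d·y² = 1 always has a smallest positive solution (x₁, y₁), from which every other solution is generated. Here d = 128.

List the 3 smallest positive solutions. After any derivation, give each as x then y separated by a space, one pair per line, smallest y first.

577 51
665857 58854
768398401 67917465

d=128: √d = [11; 3,5,3,22] (ℓ=4, even), read p_3/q_3
step 0: (11, 1)  from 11·(1,0) + (0,1)
…
step 2: (181, 16)  from 5·(34,3) + (11,1)
step 3: (577, 51)  from 3·(181,16) + (34,3)
fundamental: x₁=577, y₁=51  (since 332929 − 128·2601 = 1)
k=2:  x_2 = 577·577+128·51·51 = 665857,  y_2 = 577·51+51·577 = 58854
k=3:  x_3 = 577·665857+128·51·58854 = 768398401,  y_3 = 577·58854+51·665857 = 67917465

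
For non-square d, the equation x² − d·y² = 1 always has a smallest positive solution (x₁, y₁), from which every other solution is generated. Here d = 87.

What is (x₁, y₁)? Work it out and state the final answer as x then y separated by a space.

28 3

√87 → a₀=9, period (3,18); ℓ=2 even so k=1
step 0: (9, 1)  from 9·(1,0) + (0,1)
step 1: (28, 3)  from 3·(9,1) + (1,0)
(x₁, y₁) = (28, 3);  28² − 87·3² = 1 ✓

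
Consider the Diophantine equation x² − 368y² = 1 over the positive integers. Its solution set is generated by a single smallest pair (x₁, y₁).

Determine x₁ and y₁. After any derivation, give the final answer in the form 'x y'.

√368 → a₀=19, period (5,2,5,38); ℓ=4 even so k=3
k=0  a_k=19  p_k/q_k = 19/1
k=1  a_k=5  p_k/q_k = 96/5
k=2  a_k=2  p_k/q_k = 211/11
k=3  a_k=5  p_k/q_k = 1151/60
→ (1151, 60).  Check: 1151²=1324801, 368·60²=1324800, difference 1.

1151 60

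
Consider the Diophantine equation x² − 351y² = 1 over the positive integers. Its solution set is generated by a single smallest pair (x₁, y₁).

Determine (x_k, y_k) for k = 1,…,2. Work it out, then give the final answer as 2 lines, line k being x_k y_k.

62425 3332
7793761249 416000200

[18; 1,2,1,3,2,2,2,3,1,2,1,36] for √351; ℓ=12 ⇒ convergent index 11
k=0  a_k=18  p_k/q_k = 18/1
k=1  a_k=1  p_k/q_k = 19/1
…
k=4  a_k=3  p_k/q_k = 281/15
…
k=6  a_k=2  p_k/q_k = 1555/83
k=7  a_k=2  p_k/q_k = 3747/200
k=8  a_k=3  p_k/q_k = 12796/683
k=9  a_k=1  p_k/q_k = 16543/883
k=10  a_k=2  p_k/q_k = 45882/2449
k=11  a_k=1  p_k/q_k = 62425/3332
(x₁, y₁) = (62425, 3332);  62425² − 351·3332² = 1 ✓
(x_2, y_2) = (62425·62425 + 351·3332·3332, 62425·3332 + 3332·62425) = (7793761249, 416000200)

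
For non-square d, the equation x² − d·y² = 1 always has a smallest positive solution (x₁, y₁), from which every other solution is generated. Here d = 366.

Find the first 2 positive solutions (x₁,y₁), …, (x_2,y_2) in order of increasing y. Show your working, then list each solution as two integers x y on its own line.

907925 47458
1648655611249 86176609300

d=366: √d = [19; 7,1,1,1,2,12,2,1,1,1,7,38] (ℓ=12, even), read p_11/q_11
a_0=19:  p_0=19·1+0=19,  q_0=19·0+1=1
…
a_2=1:  p_2=1·134+19=153,  q_2=1·7+1=8
a_3=1:  p_3=1·153+134=287,  q_3=1·8+7=15
…
a_7=2:  p_7=2·14444+1167=30055,  q_7=2·755+61=1571
…
a_10=1:  p_10=1·74554+44499=119053,  q_10=1·3897+2326=6223
a_11=7:  p_11=7·119053+74554=907925,  q_11=7·6223+3897=47458
→ (907925, 47458).  Check: 907925²=824327805625, 366·47458²=824327805624, difference 1.
(907925+47458√366)^2 = 1648655611249 + 86176609300√366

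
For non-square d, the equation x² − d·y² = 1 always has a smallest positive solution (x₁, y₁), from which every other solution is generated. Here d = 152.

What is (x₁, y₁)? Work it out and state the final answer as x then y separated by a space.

37 3

[12; 3,24] for √152; ℓ=2 ⇒ convergent index 1
step 0: (12, 1)  from 12·(1,0) + (0,1)
step 1: (37, 3)  from 3·(12,1) + (1,0)
(x₁, y₁) = (37, 3);  37² − 152·3² = 1 ✓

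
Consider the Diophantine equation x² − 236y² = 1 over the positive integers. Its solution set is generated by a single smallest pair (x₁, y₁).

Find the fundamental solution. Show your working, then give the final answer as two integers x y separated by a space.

[15; 2,1,3,5,1,6,1,5,3,1,2,30] for √236; ℓ=12 ⇒ convergent index 11
step 0: (15, 1)  from 15·(1,0) + (0,1)
…
step 9: (154729, 10072)  from 3·(48806,3177) + (8311,541)
step 10: (203535, 13249)  from 1·(154729,10072) + (48806,3177)
step 11: (561799, 36570)  from 2·(203535,13249) + (154729,10072)
fundamental: x₁=561799, y₁=36570  (since 315618116401 − 236·1337364900 = 1)

561799 36570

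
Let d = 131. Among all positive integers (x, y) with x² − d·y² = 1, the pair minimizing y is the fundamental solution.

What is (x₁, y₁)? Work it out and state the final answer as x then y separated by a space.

10610 927

√131 = [11; 2,4,11,4,2,22, …], period ℓ=6 (even) → k=5
k=0  a_k=11  p_k/q_k = 11/1
k=1  a_k=2  p_k/q_k = 23/2
…
k=3  a_k=11  p_k/q_k = 1156/101
k=4  a_k=4  p_k/q_k = 4727/413
k=5  a_k=2  p_k/q_k = 10610/927
→ (10610, 927).  Check: 10610²=112572100, 131·927²=112572099, difference 1.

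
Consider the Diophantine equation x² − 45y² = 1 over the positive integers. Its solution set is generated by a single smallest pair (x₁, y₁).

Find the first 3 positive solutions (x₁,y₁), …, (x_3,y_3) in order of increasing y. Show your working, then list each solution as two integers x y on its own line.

√45 = [6; 1,2,2,2,1,12, …], period ℓ=6 (even) → k=5
k=0  a_k=6  p_k/q_k = 6/1
k=1  a_k=1  p_k/q_k = 7/1
…
k=3  a_k=2  p_k/q_k = 47/7
k=4  a_k=2  p_k/q_k = 114/17
k=5  a_k=1  p_k/q_k = 161/24
(x₁, y₁) = (161, 24);  161² − 45·24² = 1 ✓
k=2:  x_2 = 161·161+45·24·24 = 51841,  y_2 = 161·24+24·161 = 7728
k=3:  x_3 = 161·51841+45·24·7728 = 16692641,  y_3 = 161·7728+24·51841 = 2488392

161 24
51841 7728
16692641 2488392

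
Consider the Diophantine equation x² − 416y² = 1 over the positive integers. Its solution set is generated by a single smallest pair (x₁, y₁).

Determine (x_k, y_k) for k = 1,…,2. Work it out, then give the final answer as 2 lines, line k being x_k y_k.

[20; 2,1,1,9,1,1,2,40] for √416; ℓ=8 ⇒ convergent index 7
i=0: a=20 ⇒ p=20, q=1
…
i=2: a=1 ⇒ p=61, q=3
i=3: a=1 ⇒ p=102, q=5
…
i=6: a=1 ⇒ p=2060, q=101
i=7: a=2 ⇒ p=5201, q=255
fundamental: x₁=5201, y₁=255  (since 27050401 − 416·65025 = 1)
(x_2, y_2) = (5201·5201 + 416·255·255, 5201·255 + 255·5201) = (54100801, 2652510)

5201 255
54100801 2652510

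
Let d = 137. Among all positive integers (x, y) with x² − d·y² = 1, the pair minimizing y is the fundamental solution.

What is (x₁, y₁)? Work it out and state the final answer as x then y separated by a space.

6083073 519712

√137 → a₀=11, period (1,2,2,1,1,2,2,1,22); ℓ=9 odd so k=17
step 0: (11, 1)  from 11·(1,0) + (0,1)
step 1: (12, 1)  from 1·(11,1) + (1,0)
step 2: (35, 3)  from 2·(12,1) + (11,1)
step 3: (82, 7)  from 2·(35,3) + (12,1)
step 4: (117, 10)  from 1·(82,7) + (35,3)
step 5: (199, 17)  from 1·(117,10) + (82,7)
…
step 7: (1229, 105)  from 2·(515,44) + (199,17)
step 8: (1744, 149)  from 1·(1229,105) + (515,44)
step 9: (39597, 3383)  from 22·(1744,149) + (1229,105)
step 10: (41341, 3532)  from 1·(39597,3383) + (1744,149)
step 11: (122279, 10447)  from 2·(41341,3532) + (39597,3383)
…
step 13: (408178, 34873)  from 1·(285899,24426) + (122279,10447)
step 14: (694077, 59299)  from 1·(408178,34873) + (285899,24426)
step 15: (1796332, 153471)  from 2·(694077,59299) + (408178,34873)
step 16: (4286741, 366241)  from 2·(1796332,153471) + (694077,59299)
step 17: (6083073, 519712)  from 1·(4286741,366241) + (1796332,153471)
→ (6083073, 519712).  Check: 6083073²=37003777123329, 137·519712²=37003777123328, difference 1.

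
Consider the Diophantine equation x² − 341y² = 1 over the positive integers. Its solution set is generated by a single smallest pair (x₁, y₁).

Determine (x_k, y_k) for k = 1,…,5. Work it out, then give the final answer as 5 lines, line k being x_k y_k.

d=341: √d = [18; 2,6,1,8,2,…,6,2,36] (ℓ=14, even), read p_13/q_13
a_0=18:  p_0=18·1+0=18,  q_0=18·0+1=1
a_1=2:  p_1=2·18+1=37,  q_1=2·1+0=2
a_2=6:  p_2=6·37+18=240,  q_2=6·2+1=13
a_3=1:  p_3=1·240+37=277,  q_3=1·13+2=15
…
a_5=2:  p_5=2·2456+277=5189,  q_5=2·133+15=281
…
a_7=2:  p_7=2·7645+5189=20479,  q_7=2·414+281=1109
a_8=1:  p_8=1·20479+7645=28124,  q_8=1·1109+414=1523
…
a_10=8:  p_10=8·76727+28124=641940,  q_10=8·4155+1523=34763
…
a_12=6:  p_12=6·718667+641940=4953942,  q_12=6·38918+34763=268271
a_13=2:  p_13=2·4953942+718667=10626551,  q_13=2·268271+38918=575460
fundamental: x₁=10626551, y₁=575460  (since 112923586155601 − 341·331154211600 = 1)
(x_2, y_2) = (10626551·10626551 + 341·575460·575460, 10626551·575460 + 575460·10626551) = (225847172311201, 12230310076920)
(x_3, y_3) = (10626551·225847172311201 + 341·575460·12230310076920, 10626551·12230310076920 + 575460·225847172311201) = (4799952989541519968951, 259932027556408030380)
(x_4, y_4) = (10626551·4799952989541519968951 + 341·575460·259932027556408030380, 10626551·259932027556408030380 + 575460·4799952989541519968951) = (102013890481930631287980124801, 5524361894723138392975161840)
(x_5, y_5) = (10626551·102013890481930631287980124801 + 341·575460·5524361894723138392975161840, 10626551·5524361894723138392975161840 + 575460·102013890481930631287980124801) = (2168111619829296063734843424848413751, 117409826833463862093989641643997300)

10626551 575460
225847172311201 12230310076920
4799952989541519968951 259932027556408030380
102013890481930631287980124801 5524361894723138392975161840
2168111619829296063734843424848413751 117409826833463862093989641643997300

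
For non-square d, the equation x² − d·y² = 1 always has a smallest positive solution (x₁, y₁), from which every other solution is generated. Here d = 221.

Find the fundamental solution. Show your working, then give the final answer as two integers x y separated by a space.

1665 112

√221 → a₀=14, period (1,6,2,6,1,28); ℓ=6 even so k=5
i=0: a=14 ⇒ p=14, q=1
i=1: a=1 ⇒ p=15, q=1
…
i=4: a=6 ⇒ p=1442, q=97
i=5: a=1 ⇒ p=1665, q=112
→ (1665, 112).  Check: 1665²=2772225, 221·112²=2772224, difference 1.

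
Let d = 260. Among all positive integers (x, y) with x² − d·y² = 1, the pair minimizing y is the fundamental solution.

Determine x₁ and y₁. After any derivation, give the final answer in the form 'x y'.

129 8

d=260: √d = [16; 8,32] (ℓ=2, even), read p_1/q_1
i=0: a=16 ⇒ p=16, q=1
i=1: a=8 ⇒ p=129, q=8
fundamental: x₁=129, y₁=8  (since 16641 − 260·64 = 1)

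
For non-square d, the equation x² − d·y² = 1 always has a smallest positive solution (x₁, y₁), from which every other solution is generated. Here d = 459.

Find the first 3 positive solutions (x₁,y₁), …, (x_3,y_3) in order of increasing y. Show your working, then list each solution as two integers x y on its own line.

d=459: √d = [21; 2,2,1,4,21,4,1,2,2,42] (ℓ=10, even), read p_9/q_9
i=0: a=21 ⇒ p=21, q=1
i=1: a=2 ⇒ p=43, q=2
i=2: a=2 ⇒ p=107, q=5
…
i=4: a=4 ⇒ p=707, q=33
…
i=8: a=2 ⇒ p=212079, q=9899
i=9: a=2 ⇒ p=499850, q=23331
(x₁, y₁) = (499850, 23331);  499850² − 459·23331² = 1 ✓
(x_2, y_2) = (499850·499850 + 459·23331·23331, 499850·23331 + 23331·499850) = (499700044999, 23324000700)
(x_3, y_3) = (499850·499700044999 + 459·23331·23324000700, 499850·23324000700 + 23331·499700044999) = (499550134985000450, 23317003499766669)

499850 23331
499700044999 23324000700
499550134985000450 23317003499766669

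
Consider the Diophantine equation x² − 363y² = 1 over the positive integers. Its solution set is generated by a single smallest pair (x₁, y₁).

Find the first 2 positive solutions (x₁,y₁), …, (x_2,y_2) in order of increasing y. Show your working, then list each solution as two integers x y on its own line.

362 19
262087 13756

d=363: √d = [19; 19,38] (ℓ=2, even), read p_1/q_1
i=0: a=19 ⇒ p=19, q=1
i=1: a=19 ⇒ p=362, q=19
→ (362, 19).  Check: 362²=131044, 363·19²=131043, difference 1.
(x_2, y_2) = (362·362 + 363·19·19, 362·19 + 19·362) = (262087, 13756)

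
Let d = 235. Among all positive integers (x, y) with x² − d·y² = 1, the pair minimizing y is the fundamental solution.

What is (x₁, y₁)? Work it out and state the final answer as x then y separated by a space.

46 3

[15; 3,30] for √235; ℓ=2 ⇒ convergent index 1
k=0  a_k=15  p_k/q_k = 15/1
k=1  a_k=3  p_k/q_k = 46/3
fundamental: x₁=46, y₁=3  (since 2116 − 235·9 = 1)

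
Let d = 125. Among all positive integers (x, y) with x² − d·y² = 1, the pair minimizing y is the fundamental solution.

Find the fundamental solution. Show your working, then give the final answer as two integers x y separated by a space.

930249 83204

d=125: √d = [11; 5,1,1,5,22] (ℓ=5, odd), read p_9/q_9
step 0: (11, 1)  from 11·(1,0) + (0,1)
…
step 3: (123, 11)  from 1·(67,6) + (56,5)
…
step 5: (15127, 1353)  from 22·(682,61) + (123,11)
…
step 8: (167761, 15005)  from 1·(91444,8179) + (76317,6826)
step 9: (930249, 83204)  from 5·(167761,15005) + (91444,8179)
→ (930249, 83204).  Check: 930249²=865363202001, 125·83204²=865363202000, difference 1.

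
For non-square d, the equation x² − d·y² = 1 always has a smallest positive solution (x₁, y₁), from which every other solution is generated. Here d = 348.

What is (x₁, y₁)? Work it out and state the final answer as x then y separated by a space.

[18; 1,1,1,8,1,1,1,36] for √348; ℓ=8 ⇒ convergent index 7
step 0: (18, 1)  from 18·(1,0) + (0,1)
…
step 3: (56, 3)  from 1·(37,2) + (19,1)
step 4: (485, 26)  from 8·(56,3) + (37,2)
step 5: (541, 29)  from 1·(485,26) + (56,3)
step 6: (1026, 55)  from 1·(541,29) + (485,26)
step 7: (1567, 84)  from 1·(1026,55) + (541,29)
→ (1567, 84).  Check: 1567²=2455489, 348·84²=2455488, difference 1.

1567 84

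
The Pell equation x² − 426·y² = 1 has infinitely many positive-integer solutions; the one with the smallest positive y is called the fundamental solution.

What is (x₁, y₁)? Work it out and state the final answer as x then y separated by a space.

88751 4300

√426 = [20; 1,1,1,3,2,6,2,3,1,1,1,40, …], period ℓ=12 (even) → k=11
a_0=20:  p_0=20·1+0=20,  q_0=20·0+1=1
a_1=1:  p_1=1·20+1=21,  q_1=1·1+0=1
…
a_3=1:  p_3=1·41+21=62,  q_3=1·2+1=3
a_4=3:  p_4=3·62+41=227,  q_4=3·3+2=11
a_5=2:  p_5=2·227+62=516,  q_5=2·11+3=25
a_6=6:  p_6=6·516+227=3323,  q_6=6·25+11=161
a_7=2:  p_7=2·3323+516=7162,  q_7=2·161+25=347
a_8=3:  p_8=3·7162+3323=24809,  q_8=3·347+161=1202
a_9=1:  p_9=1·24809+7162=31971,  q_9=1·1202+347=1549
a_10=1:  p_10=1·31971+24809=56780,  q_10=1·1549+1202=2751
a_11=1:  p_11=1·56780+31971=88751,  q_11=1·2751+1549=4300
(x₁, y₁) = (88751, 4300);  88751² − 426·4300² = 1 ✓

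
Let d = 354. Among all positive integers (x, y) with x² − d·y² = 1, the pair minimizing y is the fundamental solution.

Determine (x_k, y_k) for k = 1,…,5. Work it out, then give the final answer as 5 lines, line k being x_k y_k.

258065 13716
133195088449 7079239080
68745981000924305 3653807666346684
35481863173873866451201 1885839750824434773840
18313254039862772710457447825 973338470589361712155692516

[18; 1,4,2,2,18,2,2,4,1,36] for √354; ℓ=10 ⇒ convergent index 9
i=0: a=18 ⇒ p=18, q=1
i=1: a=1 ⇒ p=19, q=1
…
i=4: a=2 ⇒ p=508, q=27
i=5: a=18 ⇒ p=9351, q=497
i=6: a=2 ⇒ p=19210, q=1021
…
i=8: a=4 ⇒ p=210294, q=11177
i=9: a=1 ⇒ p=258065, q=13716
fundamental: x₁=258065, y₁=13716  (since 66597544225 − 354·188128656 = 1)
k=2:  x_2 = 258065·258065+354·13716·13716 = 133195088449,  y_2 = 258065·13716+13716·258065 = 7079239080
k=3:  x_3 = 258065·133195088449+354·13716·7079239080 = 68745981000924305,  y_3 = 258065·7079239080+13716·133195088449 = 3653807666346684
k=4:  x_4 = 258065·68745981000924305+354·13716·3653807666346684 = 35481863173873866451201,  y_4 = 258065·3653807666346684+13716·68745981000924305 = 1885839750824434773840
k=5:  x_5 = 258065·35481863173873866451201+354·13716·1885839750824434773840 = 18313254039862772710457447825,  y_5 = 258065·1885839750824434773840+13716·35481863173873866451201 = 973338470589361712155692516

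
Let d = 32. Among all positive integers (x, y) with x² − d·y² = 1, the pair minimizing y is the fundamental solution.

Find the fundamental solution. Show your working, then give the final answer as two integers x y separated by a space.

17 3

d=32: √d = [5; 1,1,1,10] (ℓ=4, even), read p_3/q_3
k=0  a_k=5  p_k/q_k = 5/1
k=1  a_k=1  p_k/q_k = 6/1
k=2  a_k=1  p_k/q_k = 11/2
k=3  a_k=1  p_k/q_k = 17/3
→ (17, 3).  Check: 17²=289, 32·3²=288, difference 1.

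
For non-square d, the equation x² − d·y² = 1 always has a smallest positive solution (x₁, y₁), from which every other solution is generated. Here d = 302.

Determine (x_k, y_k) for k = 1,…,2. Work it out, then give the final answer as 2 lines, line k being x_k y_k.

d=302: √d = [17; 2,1,1,1,4,…,1,2,34] (ℓ=16, even), read p_15/q_15
k=0  a_k=17  p_k/q_k = 17/1
k=1  a_k=2  p_k/q_k = 35/2
k=2  a_k=1  p_k/q_k = 52/3
…
k=4  a_k=1  p_k/q_k = 139/8
…
k=8  a_k=16  p_k/q_k = 34513/1986
k=9  a_k=1  p_k/q_k = 36581/2105
…
k=13  a_k=1  p_k/q_k = 1042237/59974
k=14  a_k=1  p_k/q_k = 1617193/93059
k=15  a_k=2  p_k/q_k = 4276623/246092
fundamental: x₁=4276623, y₁=246092  (since 18289504284129 − 302·60561272464 = 1)
(x_2, y_2) = (4276623·4276623 + 302·246092·246092, 4276623·246092 + 246092·4276623) = (36579008568257, 2104885414632)

4276623 246092
36579008568257 2104885414632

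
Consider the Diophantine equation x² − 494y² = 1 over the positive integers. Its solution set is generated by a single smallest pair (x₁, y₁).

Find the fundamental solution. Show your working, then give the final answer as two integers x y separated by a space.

[22; 4,2,2,1,2,1,2,2,4,44] for √494; ℓ=10 ⇒ convergent index 9
k=0  a_k=22  p_k/q_k = 22/1
…
k=3  a_k=2  p_k/q_k = 489/22
…
k=7  a_k=2  p_k/q_k = 6979/314
k=8  a_k=2  p_k/q_k = 16514/743
k=9  a_k=4  p_k/q_k = 73035/3286
fundamental: x₁=73035, y₁=3286  (since 5334111225 − 494·10797796 = 1)

73035 3286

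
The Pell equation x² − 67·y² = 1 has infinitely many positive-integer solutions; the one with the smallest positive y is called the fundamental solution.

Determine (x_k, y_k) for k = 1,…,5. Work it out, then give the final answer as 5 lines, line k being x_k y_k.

48842 5967
4771081927 582880428
466058366908226 56938091722785
45526445508292066657 5561940551265649512
4447205302565943872414162 543312600752895615207423

√67 = [8; 5,2,1,1,7,1,1,2,5,16, …], period ℓ=10 (even) → k=9
a_0=8:  p_0=8·1+0=8,  q_0=8·0+1=1
…
a_8=2:  p_8=2·3577+1899=9053,  q_8=2·437+232=1106
a_9=5:  p_9=5·9053+3577=48842,  q_9=5·1106+437=5967
fundamental: x₁=48842, y₁=5967  (since 2385540964 − 67·35605089 = 1)
(48842+5967√67)^2 = 4771081927 + 582880428√67
(48842+5967√67)^3 = 466058366908226 + 56938091722785√67
(48842+5967√67)^4 = 45526445508292066657 + 5561940551265649512√67
(48842+5967√67)^5 = 4447205302565943872414162 + 543312600752895615207423√67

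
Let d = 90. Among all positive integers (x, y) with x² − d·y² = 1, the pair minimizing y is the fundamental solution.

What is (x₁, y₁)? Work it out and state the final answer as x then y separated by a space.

[9; 2,18] for √90; ℓ=2 ⇒ convergent index 1
a_0=9:  p_0=9·1+0=9,  q_0=9·0+1=1
a_1=2:  p_1=2·9+1=19,  q_1=2·1+0=2
(x₁, y₁) = (19, 2);  19² − 90·2² = 1 ✓

19 2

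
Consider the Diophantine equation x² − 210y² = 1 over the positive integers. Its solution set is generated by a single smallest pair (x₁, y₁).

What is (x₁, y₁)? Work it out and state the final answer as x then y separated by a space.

√210 → a₀=14, period (2,28); ℓ=2 even so k=1
a_0=14:  p_0=14·1+0=14,  q_0=14·0+1=1
a_1=2:  p_1=2·14+1=29,  q_1=2·1+0=2
(x₁, y₁) = (29, 2);  29² − 210·2² = 1 ✓

29 2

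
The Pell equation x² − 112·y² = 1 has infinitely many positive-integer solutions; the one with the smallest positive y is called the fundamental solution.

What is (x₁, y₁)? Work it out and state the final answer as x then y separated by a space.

127 12

√112 = [10; 1,1,2,1,1,20, …], period ℓ=6 (even) → k=5
a_0=10:  p_0=10·1+0=10,  q_0=10·0+1=1
a_1=1:  p_1=1·10+1=11,  q_1=1·1+0=1
a_2=1:  p_2=1·11+10=21,  q_2=1·1+1=2
a_3=2:  p_3=2·21+11=53,  q_3=2·2+1=5
a_4=1:  p_4=1·53+21=74,  q_4=1·5+2=7
a_5=1:  p_5=1·74+53=127,  q_5=1·7+5=12
(x₁, y₁) = (127, 12);  127² − 112·12² = 1 ✓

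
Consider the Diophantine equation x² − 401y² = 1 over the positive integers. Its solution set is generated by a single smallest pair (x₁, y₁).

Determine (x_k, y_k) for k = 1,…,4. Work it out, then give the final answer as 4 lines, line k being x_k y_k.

[20; 40] for √401; ℓ=1 ⇒ convergent index 1
step 0: (20, 1)  from 20·(1,0) + (0,1)
step 1: (801, 40)  from 40·(20,1) + (1,0)
fundamental: x₁=801, y₁=40  (since 641601 − 401·1600 = 1)
n=2: (801,40)∘(801,40) = (801·801+401·40·40, 801·40+40·801) = (1283201,64080)
n=3: (1283201,64080)∘(801,40) = (801·1283201+401·40·64080, 801·64080+40·1283201) = (2055687201,102656120)
n=4: (2055687201,102656120)∘(801,40) = (801·2055687201+401·40·102656120, 801·102656120+40·2055687201) = (3293209612801,164455040160)

801 40
1283201 64080
2055687201 102656120
3293209612801 164455040160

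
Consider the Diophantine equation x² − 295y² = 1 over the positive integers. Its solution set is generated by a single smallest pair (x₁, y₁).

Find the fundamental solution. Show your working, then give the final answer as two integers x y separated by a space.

2024999 117900

√295 = [17; 5,1,2,3,2,6,2,3,2,1,5,34, …], period ℓ=12 (even) → k=11
k=0  a_k=17  p_k/q_k = 17/1
k=1  a_k=5  p_k/q_k = 86/5
…
k=3  a_k=2  p_k/q_k = 292/17
…
k=6  a_k=6  p_k/q_k = 14479/843
…
k=8  a_k=3  p_k/q_k = 108103/6294
…
k=10  a_k=1  p_k/q_k = 355517/20699
k=11  a_k=5  p_k/q_k = 2024999/117900
fundamental: x₁=2024999, y₁=117900  (since 4100620950001 − 295·13900410000 = 1)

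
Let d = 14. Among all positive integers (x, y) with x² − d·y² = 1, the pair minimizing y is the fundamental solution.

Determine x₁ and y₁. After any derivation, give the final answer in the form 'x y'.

15 4

[3; 1,2,1,6] for √14; ℓ=4 ⇒ convergent index 3
k=0  a_k=3  p_k/q_k = 3/1
…
k=2  a_k=2  p_k/q_k = 11/3
k=3  a_k=1  p_k/q_k = 15/4
(x₁, y₁) = (15, 4);  15² − 14·4² = 1 ✓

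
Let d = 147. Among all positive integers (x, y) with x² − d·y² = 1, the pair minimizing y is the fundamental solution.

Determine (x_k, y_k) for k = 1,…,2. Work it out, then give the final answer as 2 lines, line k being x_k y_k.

d=147: √d = [12; 8,24] (ℓ=2, even), read p_1/q_1
step 0: (12, 1)  from 12·(1,0) + (0,1)
step 1: (97, 8)  from 8·(12,1) + (1,0)
fundamental: x₁=97, y₁=8  (since 9409 − 147·64 = 1)
(x_2, y_2) = (97·97 + 147·8·8, 97·8 + 8·97) = (18817, 1552)

97 8
18817 1552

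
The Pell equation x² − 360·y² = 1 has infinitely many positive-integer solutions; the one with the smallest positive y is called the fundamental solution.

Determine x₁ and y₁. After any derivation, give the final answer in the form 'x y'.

19 1

[18; 1,36] for √360; ℓ=2 ⇒ convergent index 1
step 0: (18, 1)  from 18·(1,0) + (0,1)
step 1: (19, 1)  from 1·(18,1) + (1,0)
fundamental: x₁=19, y₁=1  (since 361 − 360·1 = 1)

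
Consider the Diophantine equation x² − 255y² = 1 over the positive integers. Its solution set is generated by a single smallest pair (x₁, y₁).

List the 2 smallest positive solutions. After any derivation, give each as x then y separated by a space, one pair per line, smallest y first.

d=255: √d = [15; 1,30] (ℓ=2, even), read p_1/q_1
k=0  a_k=15  p_k/q_k = 15/1
k=1  a_k=1  p_k/q_k = 16/1
(x₁, y₁) = (16, 1);  16² − 255·1² = 1 ✓
(16+1√255)^2 = 511 + 32√255

16 1
511 32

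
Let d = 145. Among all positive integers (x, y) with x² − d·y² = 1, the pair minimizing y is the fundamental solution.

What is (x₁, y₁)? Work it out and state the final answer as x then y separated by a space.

√145 → a₀=12, period (24); ℓ=1 odd so k=1
k=0  a_k=12  p_k/q_k = 12/1
k=1  a_k=24  p_k/q_k = 289/24
fundamental: x₁=289, y₁=24  (since 83521 − 145·576 = 1)

289 24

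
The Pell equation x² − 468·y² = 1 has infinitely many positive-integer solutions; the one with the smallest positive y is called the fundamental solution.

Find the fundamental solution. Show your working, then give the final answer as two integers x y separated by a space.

√468 → a₀=21, period (1,1,1,2,1,1,1,42); ℓ=8 even so k=7
i=0: a=21 ⇒ p=21, q=1
…
i=3: a=1 ⇒ p=65, q=3
…
i=5: a=1 ⇒ p=238, q=11
i=6: a=1 ⇒ p=411, q=19
i=7: a=1 ⇒ p=649, q=30
(x₁, y₁) = (649, 30);  649² − 468·30² = 1 ✓

649 30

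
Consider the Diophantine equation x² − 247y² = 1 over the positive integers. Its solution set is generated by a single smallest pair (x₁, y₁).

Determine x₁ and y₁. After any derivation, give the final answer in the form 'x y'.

85292 5427

√247 = [15; 1,2,1,1,9,1,9,1,1,2,1,30, …], period ℓ=12 (even) → k=11
i=0: a=15 ⇒ p=15, q=1
…
i=3: a=1 ⇒ p=63, q=4
…
i=6: a=1 ⇒ p=1163, q=74
i=7: a=9 ⇒ p=11520, q=733
…
i=10: a=2 ⇒ p=61089, q=3887
i=11: a=1 ⇒ p=85292, q=5427
→ (85292, 5427).  Check: 85292²=7274725264, 247·5427²=7274725263, difference 1.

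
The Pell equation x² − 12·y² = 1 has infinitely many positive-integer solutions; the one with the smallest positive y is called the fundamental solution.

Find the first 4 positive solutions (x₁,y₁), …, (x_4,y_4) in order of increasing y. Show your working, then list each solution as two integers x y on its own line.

7 2
97 28
1351 390
18817 5432

[3; 2,6] for √12; ℓ=2 ⇒ convergent index 1
step 0: (3, 1)  from 3·(1,0) + (0,1)
step 1: (7, 2)  from 2·(3,1) + (1,0)
(x₁, y₁) = (7, 2);  7² − 12·2² = 1 ✓
n=2: (7,2)∘(7,2) = (7·7+12·2·2, 7·2+2·7) = (97,28)
n=3: (97,28)∘(7,2) = (7·97+12·2·28, 7·28+2·97) = (1351,390)
n=4: (1351,390)∘(7,2) = (7·1351+12·2·390, 7·390+2·1351) = (18817,5432)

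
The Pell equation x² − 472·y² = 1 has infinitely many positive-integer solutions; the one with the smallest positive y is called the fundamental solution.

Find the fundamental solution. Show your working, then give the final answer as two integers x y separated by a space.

306917 14127

[21; 1,2,1,1,1,…,2,1,42] for √472; ℓ=14 ⇒ convergent index 13
k=0  a_k=21  p_k/q_k = 21/1
k=1  a_k=1  p_k/q_k = 22/1
k=2  a_k=2  p_k/q_k = 65/3
k=3  a_k=1  p_k/q_k = 87/4
k=4  a_k=1  p_k/q_k = 152/7
k=5  a_k=1  p_k/q_k = 239/11
k=6  a_k=4  p_k/q_k = 1108/51
k=7  a_k=5  p_k/q_k = 5779/266
k=8  a_k=4  p_k/q_k = 24224/1115
…
k=12  a_k=2  p_k/q_k = 222687/10250
k=13  a_k=1  p_k/q_k = 306917/14127
→ (306917, 14127).  Check: 306917²=94198044889, 472·14127²=94198044888, difference 1.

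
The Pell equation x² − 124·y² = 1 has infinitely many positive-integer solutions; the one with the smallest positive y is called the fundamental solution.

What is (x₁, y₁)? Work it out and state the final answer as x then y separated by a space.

√124 = [11; 7,2,1,1,1,…,2,7,22, …], period ℓ=16 (even) → k=15
step 0: (11, 1)  from 11·(1,0) + (0,1)
step 1: (78, 7)  from 7·(11,1) + (1,0)
…
step 3: (245, 22)  from 1·(167,15) + (78,7)
step 4: (412, 37)  from 1·(245,22) + (167,15)
…
step 7: (3040, 273)  from 1·(2383,214) + (657,59)
step 8: (14543, 1306)  from 4·(3040,273) + (2383,214)
step 9: (17583, 1579)  from 1·(14543,1306) + (3040,273)
step 10: (67292, 6043)  from 3·(17583,1579) + (14543,1306)
step 11: (84875, 7622)  from 1·(67292,6043) + (17583,1579)
step 12: (152167, 13665)  from 1·(84875,7622) + (67292,6043)
step 13: (237042, 21287)  from 1·(152167,13665) + (84875,7622)
step 14: (626251, 56239)  from 2·(237042,21287) + (152167,13665)
step 15: (4620799, 414960)  from 7·(626251,56239) + (237042,21287)
→ (4620799, 414960).  Check: 4620799²=21351783398401, 124·414960²=21351783398400, difference 1.

4620799 414960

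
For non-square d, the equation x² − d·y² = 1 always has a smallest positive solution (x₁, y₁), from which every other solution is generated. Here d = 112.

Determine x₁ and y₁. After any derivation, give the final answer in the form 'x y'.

127 12

[10; 1,1,2,1,1,20] for √112; ℓ=6 ⇒ convergent index 5
k=0  a_k=10  p_k/q_k = 10/1
k=1  a_k=1  p_k/q_k = 11/1
k=2  a_k=1  p_k/q_k = 21/2
k=3  a_k=2  p_k/q_k = 53/5
k=4  a_k=1  p_k/q_k = 74/7
k=5  a_k=1  p_k/q_k = 127/12
(x₁, y₁) = (127, 12);  127² − 112·12² = 1 ✓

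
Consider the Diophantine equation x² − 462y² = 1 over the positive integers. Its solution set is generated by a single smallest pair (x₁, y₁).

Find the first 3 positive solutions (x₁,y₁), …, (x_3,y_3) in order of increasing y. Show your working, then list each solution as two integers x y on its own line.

[21; 2,42] for √462; ℓ=2 ⇒ convergent index 1
step 0: (21, 1)  from 21·(1,0) + (0,1)
step 1: (43, 2)  from 2·(21,1) + (1,0)
fundamental: x₁=43, y₁=2  (since 1849 − 462·4 = 1)
(43+2√462)^2 = 3697 + 172√462
(43+2√462)^3 = 317899 + 14790√462

43 2
3697 172
317899 14790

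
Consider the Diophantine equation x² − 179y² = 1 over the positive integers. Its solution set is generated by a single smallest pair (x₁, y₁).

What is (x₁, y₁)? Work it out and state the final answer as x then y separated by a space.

4190210 313191

√179 → a₀=13, period (2,1,1,1,3,…,1,2,26); ℓ=14 even so k=13
step 0: (13, 1)  from 13·(1,0) + (0,1)
step 1: (27, 2)  from 2·(13,1) + (1,0)
…
step 3: (67, 5)  from 1·(40,3) + (27,2)
step 4: (107, 8)  from 1·(67,5) + (40,3)
step 5: (388, 29)  from 3·(107,8) + (67,5)
…
step 8: (137042, 10243)  from 5·(26999,2018) + (2047,153)
step 9: (438125, 32747)  from 3·(137042,10243) + (26999,2018)
step 10: (575167, 42990)  from 1·(438125,32747) + (137042,10243)
step 11: (1013292, 75737)  from 1·(575167,42990) + (438125,32747)
step 12: (1588459, 118727)  from 1·(1013292,75737) + (575167,42990)
step 13: (4190210, 313191)  from 2·(1588459,118727) + (1013292,75737)
fundamental: x₁=4190210, y₁=313191  (since 17557859844100 − 179·98088602481 = 1)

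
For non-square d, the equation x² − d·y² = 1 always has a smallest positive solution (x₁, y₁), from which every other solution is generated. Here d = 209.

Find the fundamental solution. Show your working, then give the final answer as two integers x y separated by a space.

d=209: √d = [14; 2,5,3,2,3,5,2,28] (ℓ=8, even), read p_7/q_7
k=0  a_k=14  p_k/q_k = 14/1
k=1  a_k=2  p_k/q_k = 29/2
…
k=5  a_k=3  p_k/q_k = 4019/278
k=6  a_k=5  p_k/q_k = 21266/1471
k=7  a_k=2  p_k/q_k = 46551/3220
(x₁, y₁) = (46551, 3220);  46551² − 209·3220² = 1 ✓

46551 3220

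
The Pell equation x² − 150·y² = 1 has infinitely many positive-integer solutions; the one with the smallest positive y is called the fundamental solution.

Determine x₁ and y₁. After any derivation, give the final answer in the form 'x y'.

√150 = [12; 4,24, …], period ℓ=2 (even) → k=1
a_0=12:  p_0=12·1+0=12,  q_0=12·0+1=1
a_1=4:  p_1=4·12+1=49,  q_1=4·1+0=4
→ (49, 4).  Check: 49²=2401, 150·4²=2400, difference 1.

49 4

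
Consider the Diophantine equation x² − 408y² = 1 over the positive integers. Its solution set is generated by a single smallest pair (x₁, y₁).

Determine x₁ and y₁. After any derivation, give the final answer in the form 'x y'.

101 5

√408 → a₀=20, period (5,40); ℓ=2 even so k=1
i=0: a=20 ⇒ p=20, q=1
i=1: a=5 ⇒ p=101, q=5
fundamental: x₁=101, y₁=5  (since 10201 − 408·25 = 1)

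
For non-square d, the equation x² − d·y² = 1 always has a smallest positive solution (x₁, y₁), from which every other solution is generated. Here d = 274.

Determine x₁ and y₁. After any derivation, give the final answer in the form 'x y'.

√274 → a₀=16, period (1,1,4,4,1,1,32); ℓ=7 odd so k=13
i=0: a=16 ⇒ p=16, q=1
i=1: a=1 ⇒ p=17, q=1
…
i=3: a=4 ⇒ p=149, q=9
i=4: a=4 ⇒ p=629, q=38
…
i=11: a=4 ⇒ p=1770023, q=106931
i=12: a=1 ⇒ p=2189276, q=132259
i=13: a=1 ⇒ p=3959299, q=239190
(x₁, y₁) = (3959299, 239190);  3959299² − 274·239190² = 1 ✓

3959299 239190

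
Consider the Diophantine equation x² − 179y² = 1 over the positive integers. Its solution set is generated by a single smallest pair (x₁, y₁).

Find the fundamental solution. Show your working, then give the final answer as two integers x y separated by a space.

4190210 313191

√179 → a₀=13, period (2,1,1,1,3,…,1,2,26); ℓ=14 even so k=13
step 0: (13, 1)  from 13·(1,0) + (0,1)
…
step 2: (40, 3)  from 1·(27,2) + (13,1)
step 3: (67, 5)  from 1·(40,3) + (27,2)
step 4: (107, 8)  from 1·(67,5) + (40,3)
…
step 6: (2047, 153)  from 5·(388,29) + (107,8)
step 7: (26999, 2018)  from 13·(2047,153) + (388,29)
step 8: (137042, 10243)  from 5·(26999,2018) + (2047,153)
step 9: (438125, 32747)  from 3·(137042,10243) + (26999,2018)
step 10: (575167, 42990)  from 1·(438125,32747) + (137042,10243)
step 11: (1013292, 75737)  from 1·(575167,42990) + (438125,32747)
step 12: (1588459, 118727)  from 1·(1013292,75737) + (575167,42990)
step 13: (4190210, 313191)  from 2·(1588459,118727) + (1013292,75737)
→ (4190210, 313191).  Check: 4190210²=17557859844100, 179·313191²=17557859844099, difference 1.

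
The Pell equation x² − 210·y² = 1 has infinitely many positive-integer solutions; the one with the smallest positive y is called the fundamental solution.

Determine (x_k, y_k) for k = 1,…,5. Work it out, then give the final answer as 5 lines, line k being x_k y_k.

29 2
1681 116
97469 6726
5651521 389992
327690749 22612810

[14; 2,28] for √210; ℓ=2 ⇒ convergent index 1
k=0  a_k=14  p_k/q_k = 14/1
k=1  a_k=2  p_k/q_k = 29/2
→ (29, 2).  Check: 29²=841, 210·2²=840, difference 1.
k=2:  x_2 = 29·29+210·2·2 = 1681,  y_2 = 29·2+2·29 = 116
k=3:  x_3 = 29·1681+210·2·116 = 97469,  y_3 = 29·116+2·1681 = 6726
k=4:  x_4 = 29·97469+210·2·6726 = 5651521,  y_4 = 29·6726+2·97469 = 389992
k=5:  x_5 = 29·5651521+210·2·389992 = 327690749,  y_5 = 29·389992+2·5651521 = 22612810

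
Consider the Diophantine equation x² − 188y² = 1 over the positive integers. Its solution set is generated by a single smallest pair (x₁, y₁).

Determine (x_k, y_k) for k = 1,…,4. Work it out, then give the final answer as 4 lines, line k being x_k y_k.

d=188: √d = [13; 1,2,2,6,2,2,1,26] (ℓ=8, even), read p_7/q_7
k=0  a_k=13  p_k/q_k = 13/1
…
k=2  a_k=2  p_k/q_k = 41/3
…
k=6  a_k=2  p_k/q_k = 3277/239
k=7  a_k=1  p_k/q_k = 4607/336
→ (4607, 336).  Check: 4607²=21224449, 188·336²=21224448, difference 1.
(x_2, y_2) = (4607·4607 + 188·336·336, 4607·336 + 336·4607) = (42448897, 3095904)
(x_3, y_3) = (4607·42448897 + 188·336·3095904, 4607·3095904 + 336·42448897) = (391124132351, 28525659120)
(x_4, y_4) = (4607·391124132351 + 188·336·28525659120, 4607·28525659120 + 336·391124132351) = (3603817713033217, 262835420035776)

4607 336
42448897 3095904
391124132351 28525659120
3603817713033217 262835420035776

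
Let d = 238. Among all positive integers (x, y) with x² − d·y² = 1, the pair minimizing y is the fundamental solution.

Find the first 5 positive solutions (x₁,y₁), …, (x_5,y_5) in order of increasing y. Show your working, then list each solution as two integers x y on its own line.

11663 756
272051137 17634456
6345864809999 411341319900
148023642285985537 9594947610352944
3452799473617033826063 223811747547751451844

[15; 2,2,1,14,1,2,2,30] for √238; ℓ=8 ⇒ convergent index 7
k=0  a_k=15  p_k/q_k = 15/1
…
k=3  a_k=1  p_k/q_k = 108/7
…
k=5  a_k=1  p_k/q_k = 1697/110
k=6  a_k=2  p_k/q_k = 4983/323
k=7  a_k=2  p_k/q_k = 11663/756
(x₁, y₁) = (11663, 756);  11663² − 238·756² = 1 ✓
n=2: (11663,756)∘(11663,756) = (11663·11663+238·756·756, 11663·756+756·11663) = (272051137,17634456)
n=3: (272051137,17634456)∘(11663,756) = (11663·272051137+238·756·17634456, 11663·17634456+756·272051137) = (6345864809999,411341319900)
n=4: (6345864809999,411341319900)∘(11663,756) = (11663·6345864809999+238·756·411341319900, 11663·411341319900+756·6345864809999) = (148023642285985537,9594947610352944)
n=5: (148023642285985537,9594947610352944)∘(11663,756) = (11663·148023642285985537+238·756·9594947610352944, 11663·9594947610352944+756·148023642285985537) = (3452799473617033826063,223811747547751451844)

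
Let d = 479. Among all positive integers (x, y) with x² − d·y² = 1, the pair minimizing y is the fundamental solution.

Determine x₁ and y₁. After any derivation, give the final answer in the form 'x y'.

√479 = [21; 1,7,1,3,2,21,2,3,1,7,1,42, …], period ℓ=12 (even) → k=11
step 0: (21, 1)  from 21·(1,0) + (0,1)
…
step 2: (175, 8)  from 7·(22,1) + (21,1)
step 3: (197, 9)  from 1·(175,8) + (22,1)
step 4: (766, 35)  from 3·(197,9) + (175,8)
step 5: (1729, 79)  from 2·(766,35) + (197,9)
…
step 7: (75879, 3467)  from 2·(37075,1694) + (1729,79)
…
step 9: (340591, 15562)  from 1·(264712,12095) + (75879,3467)
step 10: (2648849, 121029)  from 7·(340591,15562) + (264712,12095)
step 11: (2989440, 136591)  from 1·(2648849,121029) + (340591,15562)
(x₁, y₁) = (2989440, 136591);  2989440² − 479·136591² = 1 ✓

2989440 136591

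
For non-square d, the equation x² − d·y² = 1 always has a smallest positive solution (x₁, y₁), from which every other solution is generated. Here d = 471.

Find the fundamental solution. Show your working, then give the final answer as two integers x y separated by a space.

7838695 361188

d=471: √d = [21; 1,2,2,1,3,…,2,1,42] (ℓ=14, even), read p_13/q_13
a_0=21:  p_0=21·1+0=21,  q_0=21·0+1=1
…
a_2=2:  p_2=2·22+21=65,  q_2=2·1+1=3
…
a_9=3:  p_9=3·198665+48809=644804,  q_9=3·9154+2249=29711
a_10=1:  p_10=1·644804+198665=843469,  q_10=1·29711+9154=38865
…
a_12=2:  p_12=2·2331742+843469=5506953,  q_12=2·107441+38865=253747
a_13=1:  p_13=1·5506953+2331742=7838695,  q_13=1·253747+107441=361188
(x₁, y₁) = (7838695, 361188);  7838695² − 471·361188² = 1 ✓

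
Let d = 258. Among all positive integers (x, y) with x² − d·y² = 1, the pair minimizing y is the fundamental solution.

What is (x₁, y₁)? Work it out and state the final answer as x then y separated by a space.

257 16

d=258: √d = [16; 16,32] (ℓ=2, even), read p_1/q_1
a_0=16:  p_0=16·1+0=16,  q_0=16·0+1=1
a_1=16:  p_1=16·16+1=257,  q_1=16·1+0=16
(x₁, y₁) = (257, 16);  257² − 258·16² = 1 ✓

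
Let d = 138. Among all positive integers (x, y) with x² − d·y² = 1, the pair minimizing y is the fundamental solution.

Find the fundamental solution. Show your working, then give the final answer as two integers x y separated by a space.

47 4

√138 → a₀=11, period (1,2,1,22); ℓ=4 even so k=3
i=0: a=11 ⇒ p=11, q=1
i=1: a=1 ⇒ p=12, q=1
i=2: a=2 ⇒ p=35, q=3
i=3: a=1 ⇒ p=47, q=4
→ (47, 4).  Check: 47²=2209, 138·4²=2208, difference 1.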